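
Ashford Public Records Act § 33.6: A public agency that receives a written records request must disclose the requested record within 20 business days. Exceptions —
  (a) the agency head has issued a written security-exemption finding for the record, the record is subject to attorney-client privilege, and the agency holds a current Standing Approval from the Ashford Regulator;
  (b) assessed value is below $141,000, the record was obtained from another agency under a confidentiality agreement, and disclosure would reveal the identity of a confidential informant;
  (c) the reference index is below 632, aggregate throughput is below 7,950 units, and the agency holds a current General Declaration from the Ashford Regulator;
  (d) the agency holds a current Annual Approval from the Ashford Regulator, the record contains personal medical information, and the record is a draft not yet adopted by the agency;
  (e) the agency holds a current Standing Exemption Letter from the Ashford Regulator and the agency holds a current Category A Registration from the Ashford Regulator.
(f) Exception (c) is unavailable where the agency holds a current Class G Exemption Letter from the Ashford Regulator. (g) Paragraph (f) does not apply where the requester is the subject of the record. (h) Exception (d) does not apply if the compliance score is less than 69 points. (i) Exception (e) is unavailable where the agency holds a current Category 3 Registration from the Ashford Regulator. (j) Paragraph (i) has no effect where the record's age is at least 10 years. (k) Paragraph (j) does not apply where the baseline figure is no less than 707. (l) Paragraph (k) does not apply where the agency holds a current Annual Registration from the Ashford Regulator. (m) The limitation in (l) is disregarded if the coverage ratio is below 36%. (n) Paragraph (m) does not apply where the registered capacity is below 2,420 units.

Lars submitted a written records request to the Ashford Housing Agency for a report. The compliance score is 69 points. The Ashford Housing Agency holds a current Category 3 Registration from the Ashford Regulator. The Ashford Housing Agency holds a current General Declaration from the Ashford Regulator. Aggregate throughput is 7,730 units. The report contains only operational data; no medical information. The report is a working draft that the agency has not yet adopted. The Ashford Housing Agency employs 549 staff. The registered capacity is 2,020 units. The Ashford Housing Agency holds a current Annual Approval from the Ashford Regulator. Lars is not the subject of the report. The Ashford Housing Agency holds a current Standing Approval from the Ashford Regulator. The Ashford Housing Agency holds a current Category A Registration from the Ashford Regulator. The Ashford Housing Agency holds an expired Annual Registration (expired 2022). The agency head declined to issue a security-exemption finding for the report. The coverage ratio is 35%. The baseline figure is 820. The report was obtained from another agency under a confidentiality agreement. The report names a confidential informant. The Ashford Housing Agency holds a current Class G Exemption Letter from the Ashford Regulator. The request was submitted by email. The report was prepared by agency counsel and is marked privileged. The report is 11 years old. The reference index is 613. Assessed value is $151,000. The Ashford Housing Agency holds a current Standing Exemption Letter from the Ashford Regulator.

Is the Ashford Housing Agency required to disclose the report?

Exception (a) requires that the agency head has issued a written security-exemption finding for the record; but the agency head declined to issue a security-exemption finding, so (a) is unavailable.
Exception (b) does not apply: assessed value is $151,000, not below $141,000.
Exception (c): the reference index is 613, below the 632 limit; aggregate throughput is 7,730 units, below the 7,950 units limit; a current General Declaration is held — every condition holds. But applying paragraphs (f)–(g): (f) applies — a current Class G Exemption Letter is held. (g) is not triggered (Lars is not the subject of the report), so (f) stands. So (c) is unavailable.
Exception (d) fails — the report contains only operational data.
All of (e)'s requirements are met (a current Standing Exemption Letter is held; a current Category A Registration is held). But: (i) operates against (e): a current Category 3 Registration is held. (j) would limit (i) — the record's age is 11 years, meeting the 10 years threshold — but (k) sets (j) aside: (k) is triggered — the baseline figure is 820, meeting the 707 threshold. (l), which would lift (k), does not operate here — no current Annual Registration is held. Exception (e) does not apply.
No exception is made out. the Ashford Housing Agency falls within the general rule.

Yes — the Ashford Housing Agency must disclose the report.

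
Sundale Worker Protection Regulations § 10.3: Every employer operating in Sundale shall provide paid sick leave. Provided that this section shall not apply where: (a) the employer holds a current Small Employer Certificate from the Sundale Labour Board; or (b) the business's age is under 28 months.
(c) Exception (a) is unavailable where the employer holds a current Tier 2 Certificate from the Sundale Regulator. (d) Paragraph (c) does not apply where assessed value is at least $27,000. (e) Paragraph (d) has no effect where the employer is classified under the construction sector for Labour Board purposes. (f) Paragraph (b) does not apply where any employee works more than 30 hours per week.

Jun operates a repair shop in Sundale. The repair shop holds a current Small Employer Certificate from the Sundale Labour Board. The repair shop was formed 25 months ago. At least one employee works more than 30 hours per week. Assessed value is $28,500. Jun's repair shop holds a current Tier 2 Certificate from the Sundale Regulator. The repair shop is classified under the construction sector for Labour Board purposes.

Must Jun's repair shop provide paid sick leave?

Yes — Jun's repair shop must provide paid sick leave.

Exception (a): a current Small Employer Certificate is held — every condition holds. But: (c) is engaged — a current Tier 2 Certificate is held. (d) is triggered (assessed value is $28,500, meeting the $27,000 threshold), but yields to (e): (e) is triggered — the repair shop is classified under the construction sector. Exception (a) does not apply.
Exception (b)'s conditions are all satisfied: the business's age is 25 months, under the 28 months limit. But applying paragraph (f): (f) operates against (b): at least one employee exceeds 30 hours/week. (b) is therefore removed.
No exception applies. The general rule governs.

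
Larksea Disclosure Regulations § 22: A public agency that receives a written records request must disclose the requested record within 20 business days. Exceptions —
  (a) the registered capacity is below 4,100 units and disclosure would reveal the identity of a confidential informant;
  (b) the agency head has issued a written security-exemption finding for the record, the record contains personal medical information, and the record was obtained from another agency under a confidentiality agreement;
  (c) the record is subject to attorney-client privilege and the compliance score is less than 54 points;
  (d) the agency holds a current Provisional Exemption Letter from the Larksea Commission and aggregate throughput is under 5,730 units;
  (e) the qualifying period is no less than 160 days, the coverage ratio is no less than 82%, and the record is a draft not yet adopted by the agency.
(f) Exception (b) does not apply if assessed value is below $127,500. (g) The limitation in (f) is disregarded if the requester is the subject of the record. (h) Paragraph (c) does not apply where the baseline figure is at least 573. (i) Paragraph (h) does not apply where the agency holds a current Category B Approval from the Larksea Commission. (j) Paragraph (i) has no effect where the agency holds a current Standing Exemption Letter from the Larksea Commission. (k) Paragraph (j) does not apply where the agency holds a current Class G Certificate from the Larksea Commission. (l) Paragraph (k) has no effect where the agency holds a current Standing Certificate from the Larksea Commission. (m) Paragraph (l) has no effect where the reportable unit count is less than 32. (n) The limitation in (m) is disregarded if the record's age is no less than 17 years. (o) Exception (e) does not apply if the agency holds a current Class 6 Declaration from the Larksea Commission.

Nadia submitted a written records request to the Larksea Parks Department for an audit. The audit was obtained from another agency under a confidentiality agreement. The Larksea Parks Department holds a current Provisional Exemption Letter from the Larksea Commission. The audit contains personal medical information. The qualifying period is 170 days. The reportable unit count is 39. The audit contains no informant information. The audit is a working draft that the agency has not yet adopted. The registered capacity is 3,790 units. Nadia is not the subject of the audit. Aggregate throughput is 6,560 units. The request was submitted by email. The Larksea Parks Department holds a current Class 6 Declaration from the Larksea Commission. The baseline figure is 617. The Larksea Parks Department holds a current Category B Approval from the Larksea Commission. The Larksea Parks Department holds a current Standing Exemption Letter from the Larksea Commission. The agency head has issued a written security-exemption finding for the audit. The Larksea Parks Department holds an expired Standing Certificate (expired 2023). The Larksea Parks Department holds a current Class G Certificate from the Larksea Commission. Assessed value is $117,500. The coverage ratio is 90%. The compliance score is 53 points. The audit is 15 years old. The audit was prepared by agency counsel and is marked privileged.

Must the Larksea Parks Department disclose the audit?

Exception (a) fails — the audit contains no informant information.
Exception (b)'s conditions are all satisfied: a written security-exemption finding has been issued; the audit contains personal medical information; the audit was obtained under a confidentiality agreement. Turning to paragraphs (f)–(g): (f) applies — assessed value is $117,500, below the $127,500 limit. (g), which would lift (f), is inapplicable — Nadia is not the subject of the audit. (b) is therefore removed.
Exception (c) is satisfied on its face — the audit is privileged; the compliance score is 53 points, less than the 54 points limit. Under paragraphs (h)–(n): (h) is engaged (the baseline figure is 617, meeting the 573 threshold), but is itself disapplied by (i): (i) is engaged — a current Category B Approval is held. (j) would limit (i) — a current Standing Exemption Letter is held — but (k) sets (j) aside: (k) operates against (j): a current Class G Certificate is held. (l), which would lift (k), is inapplicable — there is no Standing Certificate in force. So (c) applies.
Exception (d) does not apply: aggregate throughput is 6,560 units, not under 5,730 units.
Exception (e) is satisfied on its face — the qualifying period is 170 days, meeting the 160 days threshold; the coverage ratio is 90%, meeting the 82% threshold; the audit is an unadopted draft. However, paragraph (o) must be considered: (o) is engaged — a current Class 6 Declaration is held. So (e) is unavailable.

No — exception (c) applies; the Larksea Parks Department is not required to disclose the audit.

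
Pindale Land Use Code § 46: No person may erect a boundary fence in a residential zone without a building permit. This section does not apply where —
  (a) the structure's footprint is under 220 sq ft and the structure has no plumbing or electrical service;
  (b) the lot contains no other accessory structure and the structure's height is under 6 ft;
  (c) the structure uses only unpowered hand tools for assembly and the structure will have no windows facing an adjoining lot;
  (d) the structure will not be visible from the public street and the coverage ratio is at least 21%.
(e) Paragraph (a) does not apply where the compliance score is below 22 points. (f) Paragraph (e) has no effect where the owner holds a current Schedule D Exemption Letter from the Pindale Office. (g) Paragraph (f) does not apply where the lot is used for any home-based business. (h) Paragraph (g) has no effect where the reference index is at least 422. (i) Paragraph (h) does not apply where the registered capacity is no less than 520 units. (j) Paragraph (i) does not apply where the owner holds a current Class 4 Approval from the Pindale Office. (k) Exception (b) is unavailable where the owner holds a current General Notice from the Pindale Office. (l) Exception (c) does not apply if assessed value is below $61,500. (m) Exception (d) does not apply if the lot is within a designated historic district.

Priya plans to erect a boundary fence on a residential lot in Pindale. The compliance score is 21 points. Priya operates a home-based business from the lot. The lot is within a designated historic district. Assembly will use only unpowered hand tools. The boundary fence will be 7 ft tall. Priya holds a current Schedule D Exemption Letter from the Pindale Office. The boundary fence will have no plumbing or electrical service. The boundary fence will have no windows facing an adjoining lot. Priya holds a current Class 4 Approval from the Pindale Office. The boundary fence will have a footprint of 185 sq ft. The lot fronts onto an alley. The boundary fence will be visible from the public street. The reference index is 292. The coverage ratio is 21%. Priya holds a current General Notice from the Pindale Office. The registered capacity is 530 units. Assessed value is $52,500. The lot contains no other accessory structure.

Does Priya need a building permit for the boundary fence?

Exception (a): the structure's footprint is 185 sq ft, under the 220 sq ft limit; there is no plumbing or electrical service — every condition holds. But: (e) operates against (a): the compliance score is 21 points, below the 22 points limit. (f) is engaged (a current Schedule D Exemption Letter is held), but is set aside by (g): (g) operates against (f): a home-based business operates on the lot. (h) is not triggered (the reference index is 292, short of 422), so (g) stands. Exception (a) does not apply.
Exception (b) does not apply: the structure's height is 7 ft, not under 6 ft.
Exception (c)'s conditions are all satisfied: assembly uses only hand tools; no windows face an adjoining lot. But: (l) operates against (c): assessed value is $52,500, below the $61,500 limit. So (c) is unavailable.
Exception (d) does not apply: the structure will be visible from the street.
Every exception is unavailable, so the rule governs.

Yes — Priya must obtain a building permit.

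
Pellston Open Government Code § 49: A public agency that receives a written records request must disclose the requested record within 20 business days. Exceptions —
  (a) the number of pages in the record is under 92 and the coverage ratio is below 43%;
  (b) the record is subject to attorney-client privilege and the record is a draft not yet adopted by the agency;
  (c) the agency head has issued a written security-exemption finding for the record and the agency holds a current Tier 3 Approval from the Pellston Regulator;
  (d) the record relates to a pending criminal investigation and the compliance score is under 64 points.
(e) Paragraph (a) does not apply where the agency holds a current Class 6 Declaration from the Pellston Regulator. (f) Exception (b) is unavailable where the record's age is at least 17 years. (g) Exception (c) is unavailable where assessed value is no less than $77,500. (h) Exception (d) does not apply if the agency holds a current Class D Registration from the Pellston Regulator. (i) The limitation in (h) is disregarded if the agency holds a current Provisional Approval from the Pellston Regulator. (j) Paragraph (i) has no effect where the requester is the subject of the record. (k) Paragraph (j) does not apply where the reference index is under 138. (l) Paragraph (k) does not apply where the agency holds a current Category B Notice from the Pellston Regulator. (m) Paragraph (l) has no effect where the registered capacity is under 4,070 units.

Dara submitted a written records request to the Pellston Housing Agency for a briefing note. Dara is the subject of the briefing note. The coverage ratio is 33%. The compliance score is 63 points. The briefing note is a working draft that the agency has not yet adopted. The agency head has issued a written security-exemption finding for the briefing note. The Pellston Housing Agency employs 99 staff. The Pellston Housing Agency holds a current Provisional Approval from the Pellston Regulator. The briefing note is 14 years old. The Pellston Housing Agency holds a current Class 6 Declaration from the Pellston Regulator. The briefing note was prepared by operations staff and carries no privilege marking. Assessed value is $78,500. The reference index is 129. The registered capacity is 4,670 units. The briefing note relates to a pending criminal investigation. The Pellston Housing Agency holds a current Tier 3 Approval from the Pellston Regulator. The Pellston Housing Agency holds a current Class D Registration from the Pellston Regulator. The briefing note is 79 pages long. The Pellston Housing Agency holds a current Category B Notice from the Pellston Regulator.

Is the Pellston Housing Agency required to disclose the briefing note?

Yes — the Pellston Housing Agency must disclose the briefing note.

Exception (a)'s conditions are all satisfied: the number of pages in the record is 79, under the 92 limit; the coverage ratio is 33%, below the 43% limit. But applying paragraph (e): (e) operates against (a): a current Class 6 Declaration is held. Exception (a) does not apply.
Exception (b) requires that the record is subject to attorney-client privilege; but the briefing note carries no privilege marking, so (b) is unavailable.
Exception (c) is satisfied on its face — a written security-exemption finding has been issued; a current Tier 3 Approval is held. Turning to paragraph (g): (g) operates against (c): assessed value is $78,500, meeting the $77,500 threshold. Exception (c) does not apply.
Exception (d)'s conditions are all satisfied: the briefing note relates to a pending investigation; the compliance score is 63 points, under the 64 points limit. But: (h) is engaged — a current Class D Registration is held. (i) is engaged (a current Provisional Approval is held), but is set aside by (j): (j) operates against (i): Dara is the subject of the briefing note. (k) would limit (j) — the reference index is 129, under the 138 limit — but (l) sets (k) aside: (l) is engaged — a current Category B Notice is held. (m) is not triggered (the registered capacity is 4,670 units, not under 4,070 units), so (l) stands. (d) is therefore removed.
No exception is made out. the Pellston Housing Agency falls within the general rule.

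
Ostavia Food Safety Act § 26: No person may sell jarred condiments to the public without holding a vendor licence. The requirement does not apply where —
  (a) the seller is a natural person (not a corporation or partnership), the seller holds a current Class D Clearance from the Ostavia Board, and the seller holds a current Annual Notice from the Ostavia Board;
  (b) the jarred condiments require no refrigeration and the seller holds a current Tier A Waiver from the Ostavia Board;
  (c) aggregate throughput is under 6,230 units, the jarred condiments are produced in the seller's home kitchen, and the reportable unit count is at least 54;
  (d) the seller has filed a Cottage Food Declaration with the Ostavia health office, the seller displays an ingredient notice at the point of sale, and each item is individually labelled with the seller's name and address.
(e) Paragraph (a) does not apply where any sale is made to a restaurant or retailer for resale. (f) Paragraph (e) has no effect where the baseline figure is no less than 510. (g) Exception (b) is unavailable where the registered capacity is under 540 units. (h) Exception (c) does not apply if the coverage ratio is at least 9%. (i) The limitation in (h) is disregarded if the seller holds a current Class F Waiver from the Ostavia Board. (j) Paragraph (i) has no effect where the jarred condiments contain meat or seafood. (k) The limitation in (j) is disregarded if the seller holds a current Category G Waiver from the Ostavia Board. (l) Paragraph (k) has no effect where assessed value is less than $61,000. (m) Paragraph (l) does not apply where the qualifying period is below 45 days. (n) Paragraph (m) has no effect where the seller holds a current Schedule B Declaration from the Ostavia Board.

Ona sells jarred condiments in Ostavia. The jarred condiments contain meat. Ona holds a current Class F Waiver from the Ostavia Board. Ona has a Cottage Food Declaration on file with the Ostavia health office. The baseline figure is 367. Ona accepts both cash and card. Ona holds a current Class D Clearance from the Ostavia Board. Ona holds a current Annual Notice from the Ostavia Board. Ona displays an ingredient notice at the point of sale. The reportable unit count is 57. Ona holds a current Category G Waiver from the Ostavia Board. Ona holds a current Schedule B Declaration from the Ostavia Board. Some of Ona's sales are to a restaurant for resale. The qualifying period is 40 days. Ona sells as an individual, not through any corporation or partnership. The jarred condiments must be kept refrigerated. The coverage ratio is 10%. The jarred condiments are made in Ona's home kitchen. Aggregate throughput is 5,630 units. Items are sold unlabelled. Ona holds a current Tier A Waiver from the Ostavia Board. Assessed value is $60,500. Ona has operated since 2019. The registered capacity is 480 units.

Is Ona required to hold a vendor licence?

All of (a)'s requirements are met (the seller is a natural person; a current Class D Clearance is held; a current Annual Notice is held). But: (e) operates against (a): some sales are to a restaurant for resale. (f), which would lift (e), is not engaged — the baseline figure is 367, short of 510. Exception (a) does not apply.
Exception (b) fails — the jarred condiments require refrigeration.
All of (c)'s requirements are met (aggregate throughput is 5,630 units, under the 6,230 units limit; the jarred condiments are home-kitchen produced; the reportable unit count is 57, meeting the 54 threshold). Turning to paragraphs (h)–(n): (h) operates against (c): the coverage ratio is 10%, meeting the 9% threshold. (i) is triggered (a current Class F Waiver is held), but is set aside by (j): (j) is engaged — the jarred condiments contain meat. (k) would limit (j) — a current Category G Waiver is held — but (l) sets (k) aside: (l) is engaged — assessed value is $60,500, less than the $61,000 limit. (m) operates (the qualifying period is 40 days, below the 45 days limit), but is itself disapplied by (n): (n) is triggered — a current Schedule B Declaration is held. (c) is therefore removed.
Exception (d) requires that each item is individually labelled with the seller's name and address; but items are sold unlabelled, so (d) is unavailable.
None of the exceptions is available; § 26 applies in full.

Yes — Ona must hold a vendor licence.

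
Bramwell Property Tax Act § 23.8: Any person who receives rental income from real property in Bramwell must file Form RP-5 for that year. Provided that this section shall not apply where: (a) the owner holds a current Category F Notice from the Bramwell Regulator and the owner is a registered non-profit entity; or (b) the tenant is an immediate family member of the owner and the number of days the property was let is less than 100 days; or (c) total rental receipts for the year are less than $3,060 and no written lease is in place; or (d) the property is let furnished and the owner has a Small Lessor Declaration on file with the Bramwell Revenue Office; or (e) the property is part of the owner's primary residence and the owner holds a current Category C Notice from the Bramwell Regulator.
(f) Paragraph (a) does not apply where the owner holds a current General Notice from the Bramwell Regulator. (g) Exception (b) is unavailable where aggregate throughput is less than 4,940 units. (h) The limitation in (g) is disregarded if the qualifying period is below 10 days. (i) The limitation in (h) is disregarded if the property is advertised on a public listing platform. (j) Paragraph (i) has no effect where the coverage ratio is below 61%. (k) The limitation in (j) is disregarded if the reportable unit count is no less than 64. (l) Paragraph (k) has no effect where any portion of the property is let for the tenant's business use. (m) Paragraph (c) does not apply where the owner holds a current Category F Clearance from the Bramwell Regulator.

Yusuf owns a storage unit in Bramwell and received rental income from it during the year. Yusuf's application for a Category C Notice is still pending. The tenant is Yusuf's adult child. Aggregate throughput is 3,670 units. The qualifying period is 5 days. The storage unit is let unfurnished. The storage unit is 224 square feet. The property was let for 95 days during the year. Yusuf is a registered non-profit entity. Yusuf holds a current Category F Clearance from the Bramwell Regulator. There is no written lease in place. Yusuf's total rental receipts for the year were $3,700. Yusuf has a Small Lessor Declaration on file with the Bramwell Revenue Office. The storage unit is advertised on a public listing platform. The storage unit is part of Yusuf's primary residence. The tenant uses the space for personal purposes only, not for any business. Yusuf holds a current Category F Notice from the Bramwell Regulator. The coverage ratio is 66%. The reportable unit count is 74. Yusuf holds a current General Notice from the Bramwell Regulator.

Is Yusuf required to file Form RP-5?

All of (a)'s requirements are met (a current Category F Notice is held; Yusuf is a registered non-profit). But applying paragraph (f): (f) operates against (a): a current General Notice is held. (a) is therefore removed.
Exception (b)'s conditions are all satisfied: the tenant is an immediate family member; the number of days the property was let is 95 days, less than the 100 days limit. But: (g) operates against (b): aggregate throughput is 3,670 units, less than the 4,940 units limit. (h) would limit (g) — the qualifying period is 5 days, below the 10 days limit — but (i) sets (h) aside: (i) operates — the property is publicly advertised. (j), which would lift (i), is inapplicable — the coverage ratio is 66%, not below 61%. (b) is therefore removed.
Exception (c) fails — total rental receipts for the year are $3,700, not less than $3,060.
Exception (d) requires that the property is let furnished; but the property is let unfurnished, so (d) is unavailable.
Exception (e) fails — no current Category C Notice is held.
Every exception is unavailable, so the rule governs.

Yes — Yusuf must file Form RP-5.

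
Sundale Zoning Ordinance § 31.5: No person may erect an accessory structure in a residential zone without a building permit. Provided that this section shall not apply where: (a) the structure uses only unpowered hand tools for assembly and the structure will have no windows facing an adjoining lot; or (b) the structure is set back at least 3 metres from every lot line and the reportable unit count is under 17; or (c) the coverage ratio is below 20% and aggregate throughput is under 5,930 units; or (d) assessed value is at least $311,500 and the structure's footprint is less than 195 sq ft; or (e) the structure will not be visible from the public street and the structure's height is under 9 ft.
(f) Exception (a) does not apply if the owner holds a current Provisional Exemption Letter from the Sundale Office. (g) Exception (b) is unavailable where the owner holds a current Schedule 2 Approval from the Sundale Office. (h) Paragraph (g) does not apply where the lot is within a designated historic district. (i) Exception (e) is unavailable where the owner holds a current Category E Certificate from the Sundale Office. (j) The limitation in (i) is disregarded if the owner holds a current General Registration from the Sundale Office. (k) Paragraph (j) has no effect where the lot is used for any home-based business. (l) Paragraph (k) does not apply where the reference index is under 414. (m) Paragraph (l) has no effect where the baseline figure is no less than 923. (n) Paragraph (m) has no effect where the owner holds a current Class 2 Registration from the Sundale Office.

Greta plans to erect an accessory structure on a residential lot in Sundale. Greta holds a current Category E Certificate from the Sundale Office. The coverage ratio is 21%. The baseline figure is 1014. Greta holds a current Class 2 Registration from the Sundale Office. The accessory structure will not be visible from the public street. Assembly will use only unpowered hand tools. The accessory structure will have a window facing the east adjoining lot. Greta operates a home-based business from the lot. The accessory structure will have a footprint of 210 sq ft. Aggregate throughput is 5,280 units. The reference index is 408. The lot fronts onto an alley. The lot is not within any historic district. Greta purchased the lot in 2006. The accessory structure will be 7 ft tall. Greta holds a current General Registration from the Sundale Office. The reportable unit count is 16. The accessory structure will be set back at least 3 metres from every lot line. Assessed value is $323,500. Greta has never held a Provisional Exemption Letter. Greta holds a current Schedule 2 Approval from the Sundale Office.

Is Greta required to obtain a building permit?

Exception (a) requires that the structure will have no windows facing an adjoining lot; but a window faces an adjoining lot, so (a) is unavailable.
Exception (b) is satisfied on its face — the setback is at least 3 m on every side; the reportable unit count is 16, under the 17 limit. Turning to paragraphs (g)–(h): (g) applies — a current Schedule 2 Approval is held. (h), which would lift (g), is not engaged — the lot is not in a historic district. Exception (b) does not apply.
Exception (c) does not apply: the coverage ratio is 21%, not below 20%.
Exception (d) fails — the structure's footprint is 210 sq ft, not less than 195 sq ft.
Exception (e)'s conditions are all satisfied: the structure will not be visible from the street; the structure's height is 7 ft, under the 9 ft limit. As to paragraphs (i)–(n): (i) would limit (e) — a current Category E Certificate is held — but (j) sets (i) aside: (j) operates against (i): a current General Registration is held. (k) would limit (j) — a home-based business operates on the lot — but (l) sets (k) aside: (l) is triggered — the reference index is 408, under the 414 limit. (m) applies (the baseline figure is 1,014, meeting the 923 threshold), but is set aside by (n): (n) operates against (m): a current Class 2 Registration is held. Exception (e) stands.

No — exception (e) applies; Greta does not need a building permit.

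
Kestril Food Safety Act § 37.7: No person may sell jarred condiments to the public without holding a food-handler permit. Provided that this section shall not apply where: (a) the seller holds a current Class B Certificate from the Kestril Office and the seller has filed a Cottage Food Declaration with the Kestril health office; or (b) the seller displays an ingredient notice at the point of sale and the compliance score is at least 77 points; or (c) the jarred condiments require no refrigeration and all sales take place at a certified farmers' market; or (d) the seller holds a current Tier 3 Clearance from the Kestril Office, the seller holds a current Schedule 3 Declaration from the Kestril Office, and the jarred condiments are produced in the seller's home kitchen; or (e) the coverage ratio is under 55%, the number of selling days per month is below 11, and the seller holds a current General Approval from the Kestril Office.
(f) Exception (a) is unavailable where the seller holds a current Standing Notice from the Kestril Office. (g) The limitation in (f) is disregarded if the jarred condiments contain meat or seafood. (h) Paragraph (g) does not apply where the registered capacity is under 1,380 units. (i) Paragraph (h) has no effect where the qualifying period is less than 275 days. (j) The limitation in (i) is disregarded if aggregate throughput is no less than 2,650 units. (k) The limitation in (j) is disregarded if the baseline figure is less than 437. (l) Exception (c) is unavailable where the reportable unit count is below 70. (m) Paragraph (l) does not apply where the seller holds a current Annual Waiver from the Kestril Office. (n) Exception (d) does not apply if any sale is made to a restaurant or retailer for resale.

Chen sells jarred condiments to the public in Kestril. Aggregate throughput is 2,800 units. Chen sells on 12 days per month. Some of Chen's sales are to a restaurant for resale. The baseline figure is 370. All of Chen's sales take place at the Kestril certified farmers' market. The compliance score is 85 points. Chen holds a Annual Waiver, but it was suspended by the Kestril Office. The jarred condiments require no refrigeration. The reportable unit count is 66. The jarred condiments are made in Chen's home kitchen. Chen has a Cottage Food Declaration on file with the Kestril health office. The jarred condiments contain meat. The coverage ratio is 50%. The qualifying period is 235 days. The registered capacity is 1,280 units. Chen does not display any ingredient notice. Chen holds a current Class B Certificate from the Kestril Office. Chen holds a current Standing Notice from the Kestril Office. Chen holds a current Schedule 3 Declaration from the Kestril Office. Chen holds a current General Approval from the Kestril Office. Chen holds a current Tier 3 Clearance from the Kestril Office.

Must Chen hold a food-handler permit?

Exception (a)'s conditions are all satisfied: a current Class B Certificate is held; a Cottage Food Declaration is on file. Under paragraphs (f)–(k): (f) applies (a current Standing Notice is held), but is displaced by (g): (g) operates against (f): the jarred condiments contain meat. (h) is triggered (the registered capacity is 1,280 units, under the 1,380 units limit), but yields to (i): (i) operates against (h): the qualifying period is 235 days, less than the 275 days limit. (j) applies (aggregate throughput is 2,800 units, meeting the 2,650 units threshold), but is itself disapplied by (k): (k) applies — the baseline figure is 370, less than the 437 limit. So (a) applies.
Exception (b) requires that the seller displays an ingredient notice at the point of sale; but no ingredient notice is displayed, so (b) is unavailable.
All of (c)'s requirements are met (the jarred condiments are shelf-stable; all sales are at a certified farmers' market). But: (l) is engaged — the reportable unit count is 66, below the 70 limit. (m) does not operate here (no current Annual Waiver is held), so (l) stands. Exception (c) does not apply.
All of (d)'s requirements are met (a current Tier 3 Clearance is held; a current Schedule 3 Declaration is held; the jarred condiments are home-kitchen produced). However, paragraph (n) must be considered: (n) operates against (d): some sales are to a restaurant for resale. Exception (d) does not apply.
Exception (e) requires that the number of selling days per month is below 11; but the number of selling days per month is 12, not below 11, so (e) is unavailable.

No — exception (a) applies; Chen is not required to hold a food-handler permit.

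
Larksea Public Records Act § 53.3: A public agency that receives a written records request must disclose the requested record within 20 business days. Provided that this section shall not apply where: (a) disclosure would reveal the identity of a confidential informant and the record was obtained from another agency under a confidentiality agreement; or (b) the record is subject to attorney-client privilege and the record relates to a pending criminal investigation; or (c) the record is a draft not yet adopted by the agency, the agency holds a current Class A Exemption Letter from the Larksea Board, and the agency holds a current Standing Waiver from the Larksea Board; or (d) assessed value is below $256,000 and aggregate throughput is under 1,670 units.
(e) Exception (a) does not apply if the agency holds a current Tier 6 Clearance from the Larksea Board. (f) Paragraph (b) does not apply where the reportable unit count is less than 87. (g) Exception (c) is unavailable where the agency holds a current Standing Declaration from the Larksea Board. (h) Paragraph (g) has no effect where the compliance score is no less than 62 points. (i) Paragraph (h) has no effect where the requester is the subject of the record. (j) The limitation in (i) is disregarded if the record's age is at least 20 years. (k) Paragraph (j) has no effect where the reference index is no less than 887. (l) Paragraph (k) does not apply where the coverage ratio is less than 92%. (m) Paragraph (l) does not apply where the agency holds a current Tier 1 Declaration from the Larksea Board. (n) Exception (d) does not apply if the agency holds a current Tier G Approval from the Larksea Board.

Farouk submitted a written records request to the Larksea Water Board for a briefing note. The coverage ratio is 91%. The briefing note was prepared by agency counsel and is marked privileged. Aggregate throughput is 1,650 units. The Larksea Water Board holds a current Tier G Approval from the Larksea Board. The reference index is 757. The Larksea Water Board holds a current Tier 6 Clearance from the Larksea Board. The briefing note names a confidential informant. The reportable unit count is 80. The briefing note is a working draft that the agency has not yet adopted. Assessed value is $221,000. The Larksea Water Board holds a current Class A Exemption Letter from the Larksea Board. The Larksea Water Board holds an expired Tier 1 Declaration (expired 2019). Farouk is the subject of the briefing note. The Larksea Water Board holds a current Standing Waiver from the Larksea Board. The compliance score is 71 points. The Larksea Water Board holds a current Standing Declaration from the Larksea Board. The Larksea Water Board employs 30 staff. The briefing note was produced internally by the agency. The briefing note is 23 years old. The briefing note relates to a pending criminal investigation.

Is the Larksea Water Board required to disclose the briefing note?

Exception (a) does not apply: the briefing note was produced internally.
All of (b)'s requirements are met (the briefing note is privileged; the briefing note relates to a pending investigation). But: (f) operates against (b): the reportable unit count is 80, less than the 87 limit. (b) is therefore removed.
All of (c)'s requirements are met (the briefing note is an unadopted draft; a current Class A Exemption Letter is held; a current Standing Waiver is held). Applying paragraphs (g)–(m): (g) is triggered (a current Standing Declaration is held), but is itself disapplied by (h): (h) operates against (g): the compliance score is 71 points, meeting the 62 points threshold. (i) applies (Farouk is the subject of the briefing note), but is overridden by (j): (j) operates against (i): the record's age is 23 years, meeting the 20 years threshold. (k), which would lift (j), is not triggered — the reference index is 757, short of 887. So (c) applies.
All of (d)'s requirements are met (assessed value is $221,000, below the $256,000 limit; aggregate throughput is 1,650 units, under the 1,670 units limit). However, paragraph (n) must be considered: (n) is engaged — a current Tier G Approval is held. (d) is therefore removed.

No — exception (c) applies; the Larksea Water Board is not required to disclose the briefing note.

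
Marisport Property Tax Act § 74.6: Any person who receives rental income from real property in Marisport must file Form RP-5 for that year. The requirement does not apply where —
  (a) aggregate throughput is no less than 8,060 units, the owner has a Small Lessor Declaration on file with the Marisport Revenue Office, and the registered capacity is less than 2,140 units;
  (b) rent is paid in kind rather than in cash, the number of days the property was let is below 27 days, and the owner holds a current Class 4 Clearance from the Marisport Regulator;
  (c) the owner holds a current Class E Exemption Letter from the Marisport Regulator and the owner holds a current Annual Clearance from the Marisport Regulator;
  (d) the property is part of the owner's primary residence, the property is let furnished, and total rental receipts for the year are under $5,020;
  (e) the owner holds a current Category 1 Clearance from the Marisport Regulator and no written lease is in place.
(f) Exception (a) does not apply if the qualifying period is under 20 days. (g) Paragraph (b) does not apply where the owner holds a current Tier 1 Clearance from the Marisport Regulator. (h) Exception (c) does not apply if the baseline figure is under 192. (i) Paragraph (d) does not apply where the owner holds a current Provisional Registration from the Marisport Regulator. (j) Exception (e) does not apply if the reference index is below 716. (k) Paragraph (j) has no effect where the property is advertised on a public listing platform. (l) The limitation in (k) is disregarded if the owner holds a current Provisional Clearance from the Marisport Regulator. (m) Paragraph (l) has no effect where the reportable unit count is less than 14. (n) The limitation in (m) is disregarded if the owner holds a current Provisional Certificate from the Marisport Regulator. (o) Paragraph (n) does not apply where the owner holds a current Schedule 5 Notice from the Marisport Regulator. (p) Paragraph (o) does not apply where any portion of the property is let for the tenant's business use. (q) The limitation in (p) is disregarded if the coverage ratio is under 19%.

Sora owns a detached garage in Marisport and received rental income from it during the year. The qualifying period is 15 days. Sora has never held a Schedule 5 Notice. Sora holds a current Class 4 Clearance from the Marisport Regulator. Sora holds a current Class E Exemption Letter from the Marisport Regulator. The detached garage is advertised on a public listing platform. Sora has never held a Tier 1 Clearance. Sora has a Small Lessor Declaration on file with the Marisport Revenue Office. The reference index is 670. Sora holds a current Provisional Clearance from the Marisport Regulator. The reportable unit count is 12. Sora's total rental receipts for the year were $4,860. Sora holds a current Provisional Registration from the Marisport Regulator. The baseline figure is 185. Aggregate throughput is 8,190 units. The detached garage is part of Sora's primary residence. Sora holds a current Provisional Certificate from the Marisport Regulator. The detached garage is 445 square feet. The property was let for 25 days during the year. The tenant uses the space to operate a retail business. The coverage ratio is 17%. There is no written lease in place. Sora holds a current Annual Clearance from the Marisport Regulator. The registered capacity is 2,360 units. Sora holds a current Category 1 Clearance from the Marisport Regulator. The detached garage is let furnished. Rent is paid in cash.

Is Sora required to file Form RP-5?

Yes — Sora must file Form RP-5.

Exception (a) does not apply: the registered capacity is 2,360 units, not less than 2,140 units.
Exception (b) fails — rent is paid in cash.
Exception (c): a current Class E Exemption Letter is held; a current Annual Clearance is held — every condition holds. Turning to paragraph (h): (h) is engaged — the baseline figure is 185, under the 192 limit. Exception (c) does not apply.
Exception (d): the detached garage is part of the primary residence; the property is let furnished; total rental receipts for the year are $4,860, under the $5,020 limit — every condition holds. But applying paragraph (i): (i) applies — a current Provisional Registration is held. (d) is therefore removed.
Exception (e): a current Category 1 Clearance is held; there is no written lease — every condition holds. However, paragraphs (j)–(q) must be considered: (j) applies — the reference index is 670, below the 716 limit. (k) would limit (j) — the property is publicly advertised — but (l) sets (k) aside: (l) operates against (k): a current Provisional Clearance is held. (m) would limit (l) — the reportable unit count is 12, less than the 14 limit — but (n) sets (m) aside: (n) applies — a current Provisional Certificate is held. (o), which would lift (n), is inapplicable — the Schedule 5 Notice is not current. (e) is therefore removed.
No exception displaces § 74.6.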